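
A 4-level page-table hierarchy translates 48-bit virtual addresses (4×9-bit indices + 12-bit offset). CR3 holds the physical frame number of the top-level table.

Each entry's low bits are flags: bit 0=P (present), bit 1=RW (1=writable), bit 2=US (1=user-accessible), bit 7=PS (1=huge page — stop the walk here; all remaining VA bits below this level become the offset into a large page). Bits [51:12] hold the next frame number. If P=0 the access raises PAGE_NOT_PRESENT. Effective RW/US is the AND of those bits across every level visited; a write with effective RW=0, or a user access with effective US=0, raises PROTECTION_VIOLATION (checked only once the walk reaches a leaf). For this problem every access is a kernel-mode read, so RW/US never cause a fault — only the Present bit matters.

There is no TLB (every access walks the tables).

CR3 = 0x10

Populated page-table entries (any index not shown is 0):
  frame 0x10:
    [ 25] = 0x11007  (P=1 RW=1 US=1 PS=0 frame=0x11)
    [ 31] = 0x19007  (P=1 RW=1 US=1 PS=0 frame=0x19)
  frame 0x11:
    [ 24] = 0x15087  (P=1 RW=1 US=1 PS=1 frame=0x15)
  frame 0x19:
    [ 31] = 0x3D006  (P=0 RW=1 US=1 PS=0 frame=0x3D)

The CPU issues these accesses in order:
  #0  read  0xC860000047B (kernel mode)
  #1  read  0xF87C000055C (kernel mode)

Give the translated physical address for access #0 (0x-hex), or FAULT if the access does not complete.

Trace:
#0 VA=0xC860000047B (r,kernel):
  [0] read 0x10 idx=25: raw=0x11007 flags P=1 W=1 U=1 S=0
  [1] read 0x11 idx=24: raw=0x15087 flags P=1 W=1 U=1 S=1
  ✓ 0x1547B (huge @L1)  — 2 lookups
#1 VA=0xF87C000055C (r,kernel):
  [0] read 0x10 idx=31: raw=0x19007 flags P=1 W=1 U=1 S=0
  [1] read 0x19 idx=31: raw=0x3D006 flags P=0 W=1 U=1 S=0
  ⇒ fault: PAGE_NOT_PRESENT  — 2 lookups

Access #0 PA: 0x1547B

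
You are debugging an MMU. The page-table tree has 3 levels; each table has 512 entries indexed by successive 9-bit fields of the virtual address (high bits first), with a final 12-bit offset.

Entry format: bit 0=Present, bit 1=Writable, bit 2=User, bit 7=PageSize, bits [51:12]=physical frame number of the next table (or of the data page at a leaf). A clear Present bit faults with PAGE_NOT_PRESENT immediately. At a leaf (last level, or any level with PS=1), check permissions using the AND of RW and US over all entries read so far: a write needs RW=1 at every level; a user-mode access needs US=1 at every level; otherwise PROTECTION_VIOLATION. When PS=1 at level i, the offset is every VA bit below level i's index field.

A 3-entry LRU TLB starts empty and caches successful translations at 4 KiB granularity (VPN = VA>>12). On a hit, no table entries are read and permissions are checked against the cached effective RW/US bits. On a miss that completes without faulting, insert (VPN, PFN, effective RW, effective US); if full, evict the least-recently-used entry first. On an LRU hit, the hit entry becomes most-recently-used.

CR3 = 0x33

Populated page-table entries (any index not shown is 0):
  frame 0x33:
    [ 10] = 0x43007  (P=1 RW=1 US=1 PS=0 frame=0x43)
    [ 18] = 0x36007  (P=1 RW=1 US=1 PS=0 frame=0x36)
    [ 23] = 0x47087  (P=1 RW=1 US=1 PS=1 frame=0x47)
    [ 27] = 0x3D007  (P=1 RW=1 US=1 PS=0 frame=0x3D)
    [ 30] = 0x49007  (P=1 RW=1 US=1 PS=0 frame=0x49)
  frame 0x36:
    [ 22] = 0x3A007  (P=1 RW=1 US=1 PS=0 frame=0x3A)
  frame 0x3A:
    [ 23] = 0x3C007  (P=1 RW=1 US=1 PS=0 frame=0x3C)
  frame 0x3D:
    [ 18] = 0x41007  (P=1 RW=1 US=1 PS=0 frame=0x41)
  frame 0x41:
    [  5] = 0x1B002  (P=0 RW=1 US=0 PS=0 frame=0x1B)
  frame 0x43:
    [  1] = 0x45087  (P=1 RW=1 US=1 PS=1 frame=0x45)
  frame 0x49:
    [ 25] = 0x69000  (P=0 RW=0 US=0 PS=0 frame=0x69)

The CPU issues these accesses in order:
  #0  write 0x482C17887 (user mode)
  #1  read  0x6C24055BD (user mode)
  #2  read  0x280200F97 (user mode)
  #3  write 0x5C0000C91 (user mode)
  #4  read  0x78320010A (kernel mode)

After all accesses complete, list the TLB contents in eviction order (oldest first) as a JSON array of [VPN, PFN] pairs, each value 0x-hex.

Per-access translation:
#0 VA=0x482C17887 (w,user):
  L0 @0x33[18] → 0x36007  P=1,RW=1,US=1,PS=0
  L1 @0x36[22] → 0x3A007  P=1,RW=1,US=1,PS=0
  L2 @0x3A[23] → 0x3C007  P=1,RW=1,US=1,PS=0
  ⇒ phys 0x3C887  [3 reads]
#1 VA=0x6C24055BD (r,user):
  L0 @0x33[27] → 0x3D007  P=1,RW=1,US=1,PS=0
  L1 @0x3D[18] → 0x41007  P=1,RW=1,US=1,PS=0
  L2 @0x41[5] → 0x1B002  P=0,RW=1,US=0,PS=0
  ✗ PAGE_NOT_PRESENT  [3 reads]
#2 VA=0x280200F97 (r,user):
  L0 @0x33[10] → 0x43007  P=1,RW=1,US=1,PS=0
  L1 @0x43[1] → 0x45087  P=1,RW=1,US=1,PS=1
  ⇒ phys 0x45F97 (huge @L1)  [2 reads]
#3 VA=0x5C0000C91 (w,user):
  L0 @0x33[23] → 0x47087  P=1,RW=1,US=1,PS=1
  ⇒ phys 0x47C91 (huge @L0)  [1 reads]
#4 VA=0x78320010A (r,kernel):
  L0 @0x33[30] → 0x49007  P=1,RW=1,US=1,PS=0
  L1 @0x49[25] → 0x69000  P=0,RW=0,US=0,PS=0
  ✗ PAGE_NOT_PRESENT  [2 reads]

TLB: [["0x482C17", "0x3C"], ["0x280200", "0x45"], ["0x5C0000", "0x47"]]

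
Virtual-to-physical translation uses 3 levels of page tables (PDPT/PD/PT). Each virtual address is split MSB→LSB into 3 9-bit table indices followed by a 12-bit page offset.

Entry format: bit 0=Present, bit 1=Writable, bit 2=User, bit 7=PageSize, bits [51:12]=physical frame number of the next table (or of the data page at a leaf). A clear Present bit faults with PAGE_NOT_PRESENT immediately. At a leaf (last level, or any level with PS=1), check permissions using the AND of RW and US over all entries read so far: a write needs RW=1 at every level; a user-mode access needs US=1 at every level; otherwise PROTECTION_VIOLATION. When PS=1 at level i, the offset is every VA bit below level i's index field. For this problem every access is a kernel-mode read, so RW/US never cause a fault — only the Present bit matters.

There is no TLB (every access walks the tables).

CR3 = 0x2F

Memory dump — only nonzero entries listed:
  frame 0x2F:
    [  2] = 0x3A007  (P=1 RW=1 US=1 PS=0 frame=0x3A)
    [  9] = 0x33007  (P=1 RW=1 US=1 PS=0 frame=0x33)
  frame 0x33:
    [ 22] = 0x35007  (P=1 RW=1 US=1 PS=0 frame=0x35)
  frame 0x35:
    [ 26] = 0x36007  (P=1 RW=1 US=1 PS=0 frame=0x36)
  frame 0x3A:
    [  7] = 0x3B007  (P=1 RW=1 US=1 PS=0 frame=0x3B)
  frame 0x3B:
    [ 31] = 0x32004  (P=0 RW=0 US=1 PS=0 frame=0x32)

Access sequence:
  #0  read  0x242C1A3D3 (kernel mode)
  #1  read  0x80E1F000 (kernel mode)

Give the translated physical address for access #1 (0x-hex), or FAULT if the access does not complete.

Walk each access:
#0 VA=0x242C1A3D3 (r,kernel):
  lvl0: tbl 0x2F, slot 9 ⇒ 0x33007 (P1/RW1/US1/PS0)
  lvl1: tbl 0x33, slot 22 ⇒ 0x35007 (P1/RW1/US1/PS0)
  lvl2: tbl 0x35, slot 26 ⇒ 0x36007 (P1/RW1/US1/PS0)
  ✓ 0x363D3  — 3 lookups
#1 VA=0x80E1F000 (r,kernel):
  lvl0: tbl 0x2F, slot 2 ⇒ 0x3A007 (P1/RW1/US1/PS0)
  lvl1: tbl 0x3A, slot 7 ⇒ 0x3B007 (P1/RW1/US1/PS0)
  lvl2: tbl 0x3B, slot 31 ⇒ 0x32004 (P0/RW0/US1/PS0)
  ⇒ fault: PAGE_NOT_PRESENT  — 3 lookups

Access #1 PA: FAULT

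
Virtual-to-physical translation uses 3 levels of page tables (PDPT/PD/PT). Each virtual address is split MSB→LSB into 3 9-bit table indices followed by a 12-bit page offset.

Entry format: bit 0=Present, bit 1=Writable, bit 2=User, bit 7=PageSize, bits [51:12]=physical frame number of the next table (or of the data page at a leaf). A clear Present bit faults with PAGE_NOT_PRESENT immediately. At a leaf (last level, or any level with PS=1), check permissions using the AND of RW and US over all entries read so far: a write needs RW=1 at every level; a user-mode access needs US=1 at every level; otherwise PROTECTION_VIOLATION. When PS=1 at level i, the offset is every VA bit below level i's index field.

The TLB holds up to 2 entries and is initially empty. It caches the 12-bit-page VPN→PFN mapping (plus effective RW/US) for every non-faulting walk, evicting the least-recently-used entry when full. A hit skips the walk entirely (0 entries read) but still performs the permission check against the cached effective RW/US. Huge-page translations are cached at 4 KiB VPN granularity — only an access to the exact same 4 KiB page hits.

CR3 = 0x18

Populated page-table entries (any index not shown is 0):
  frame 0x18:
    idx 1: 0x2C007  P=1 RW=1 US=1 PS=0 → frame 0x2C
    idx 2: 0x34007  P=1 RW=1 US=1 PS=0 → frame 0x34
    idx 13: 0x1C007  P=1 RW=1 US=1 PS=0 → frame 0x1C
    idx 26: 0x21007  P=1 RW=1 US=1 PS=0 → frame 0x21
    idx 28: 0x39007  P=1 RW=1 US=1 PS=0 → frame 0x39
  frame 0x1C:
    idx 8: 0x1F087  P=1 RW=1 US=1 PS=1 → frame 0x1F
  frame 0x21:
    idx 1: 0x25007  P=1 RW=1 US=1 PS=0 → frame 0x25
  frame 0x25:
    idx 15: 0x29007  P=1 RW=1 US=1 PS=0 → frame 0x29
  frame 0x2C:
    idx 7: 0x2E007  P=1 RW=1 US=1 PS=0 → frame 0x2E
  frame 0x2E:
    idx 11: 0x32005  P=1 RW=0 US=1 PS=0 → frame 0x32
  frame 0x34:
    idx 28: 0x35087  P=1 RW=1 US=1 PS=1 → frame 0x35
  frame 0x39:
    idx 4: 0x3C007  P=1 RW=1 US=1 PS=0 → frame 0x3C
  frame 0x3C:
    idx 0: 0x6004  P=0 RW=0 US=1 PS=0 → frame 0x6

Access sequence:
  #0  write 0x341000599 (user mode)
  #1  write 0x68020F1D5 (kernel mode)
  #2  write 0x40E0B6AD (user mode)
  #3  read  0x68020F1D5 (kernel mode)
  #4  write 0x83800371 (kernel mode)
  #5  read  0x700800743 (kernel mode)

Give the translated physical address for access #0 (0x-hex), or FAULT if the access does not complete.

Trace:
#0 VA=0x341000599 (w,user):
  L0: frame=0x18 idx=13 entry=0x1C007 [P=1 RW=1 US=1 PS=0]
  L1: frame=0x1C idx=8 entry=0x1F087 [P=1 RW=1 US=1 PS=1]
  ✓ 0x1F599 (huge @L1)  — 2 lookups
#1 VA=0x68020F1D5 (w,kernel):
  L0: frame=0x18 idx=26 entry=0x21007 [P=1 RW=1 US=1 PS=0]
  L1: frame=0x21 idx=1 entry=0x25007 [P=1 RW=1 US=1 PS=0]
  L2: frame=0x25 idx=15 entry=0x29007 [P=1 RW=1 US=1 PS=0]
  ✓ 0x291D5  — 3 lookups
#2 VA=0x40E0B6AD (w,user):
  L0: frame=0x18 idx=1 entry=0x2C007 [P=1 RW=1 US=1 PS=0]
  L1: frame=0x2C idx=7 entry=0x2E007 [P=1 RW=1 US=1 PS=0]
  L2: frame=0x2E idx=11 entry=0x32005 [P=1 RW=0 US=1 PS=0]
  ✗ PROTECTION_VIOLATION  [3 reads]
#3 VA=0x68020F1D5 (r,kernel):
  TLB hit vpn=0x68020F → PA=0x291D5
#4 VA=0x83800371 (w,kernel):
  L0: frame=0x18 idx=2 entry=0x34007 [P=1 RW=1 US=1 PS=0]
  L1: frame=0x34 idx=28 entry=0x35087 [P=1 RW=1 US=1 PS=1]
  ✓ 0x35371 (huge @L1)  — 2 lookups
#5 VA=0x700800743 (r,kernel):
  L0: frame=0x18 idx=28 entry=0x39007 [P=1 RW=1 US=1 PS=0]
  L1: frame=0x39 idx=4 entry=0x3C007 [P=1 RW=1 US=1 PS=0]
  L2: frame=0x3C idx=0 entry=0x6004 [P=0 RW=0 US=1 PS=0]
  ✗ PAGE_NOT_PRESENT  [3 reads]

Access #0 PA: 0x1F599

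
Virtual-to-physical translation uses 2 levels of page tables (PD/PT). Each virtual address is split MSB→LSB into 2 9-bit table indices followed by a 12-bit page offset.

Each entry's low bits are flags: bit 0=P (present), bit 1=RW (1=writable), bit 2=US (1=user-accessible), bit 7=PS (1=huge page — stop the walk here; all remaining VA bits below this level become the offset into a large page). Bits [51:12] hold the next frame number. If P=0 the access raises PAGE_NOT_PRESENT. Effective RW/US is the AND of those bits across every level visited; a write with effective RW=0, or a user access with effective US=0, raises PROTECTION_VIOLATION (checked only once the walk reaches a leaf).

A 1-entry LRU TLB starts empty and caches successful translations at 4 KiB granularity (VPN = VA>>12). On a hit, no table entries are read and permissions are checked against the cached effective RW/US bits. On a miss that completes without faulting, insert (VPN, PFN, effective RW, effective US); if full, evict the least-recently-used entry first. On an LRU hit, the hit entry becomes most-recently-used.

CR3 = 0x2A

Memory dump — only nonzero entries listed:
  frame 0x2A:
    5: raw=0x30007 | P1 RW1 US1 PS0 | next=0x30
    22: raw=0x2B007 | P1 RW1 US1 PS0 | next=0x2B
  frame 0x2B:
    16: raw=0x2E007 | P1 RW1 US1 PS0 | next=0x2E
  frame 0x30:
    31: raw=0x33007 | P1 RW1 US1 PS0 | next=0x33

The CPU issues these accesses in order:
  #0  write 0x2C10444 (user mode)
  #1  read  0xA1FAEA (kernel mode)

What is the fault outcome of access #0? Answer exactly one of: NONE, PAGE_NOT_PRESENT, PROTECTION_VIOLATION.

Per-access translation:
#0 VA=0x2C10444 (w,user):
  [0] read 0x2A idx=22: raw=0x2B007 flags P=1 W=1 U=1 S=0
  [1] read 0x2B idx=16: raw=0x2E007 flags P=1 W=1 U=1 S=0
  ✓ 0x2E444  — 2 lookups
#1 VA=0xA1FAEA (r,kernel):
  [0] read 0x2A idx=5: raw=0x30007 flags P=1 W=1 U=1 S=0
  [1] read 0x30 idx=31: raw=0x33007 flags P=1 W=1 U=1 S=0
  ✓ 0x33AEA  — 2 lookups

Access #0 fault: NONE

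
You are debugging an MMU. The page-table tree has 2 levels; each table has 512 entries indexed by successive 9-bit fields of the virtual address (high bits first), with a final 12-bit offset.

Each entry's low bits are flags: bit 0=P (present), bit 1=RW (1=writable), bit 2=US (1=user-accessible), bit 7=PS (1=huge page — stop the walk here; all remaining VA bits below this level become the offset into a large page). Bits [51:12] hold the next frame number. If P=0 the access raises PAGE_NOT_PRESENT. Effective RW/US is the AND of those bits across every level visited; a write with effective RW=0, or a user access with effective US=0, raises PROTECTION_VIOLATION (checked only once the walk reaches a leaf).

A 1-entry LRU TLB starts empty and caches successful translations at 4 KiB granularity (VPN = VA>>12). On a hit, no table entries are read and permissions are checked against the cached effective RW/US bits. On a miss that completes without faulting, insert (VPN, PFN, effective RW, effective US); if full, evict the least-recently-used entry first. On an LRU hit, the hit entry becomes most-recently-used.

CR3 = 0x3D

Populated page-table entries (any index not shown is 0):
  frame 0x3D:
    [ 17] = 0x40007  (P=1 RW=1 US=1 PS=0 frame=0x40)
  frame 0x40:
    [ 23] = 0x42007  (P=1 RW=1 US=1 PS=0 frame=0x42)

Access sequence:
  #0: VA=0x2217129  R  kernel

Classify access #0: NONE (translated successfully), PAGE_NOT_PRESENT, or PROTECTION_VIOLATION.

Trace:
#0 VA=0x2217129 (r,kernel):
  L0: frame=0x3D idx=17 entry=0x40007 [P=1 RW=1 US=1 PS=0]
  L1: frame=0x40 idx=23 entry=0x42007 [P=1 RW=1 US=1 PS=0]
  ⇒ phys 0x42129  [2 reads]

Access #0 fault: NONE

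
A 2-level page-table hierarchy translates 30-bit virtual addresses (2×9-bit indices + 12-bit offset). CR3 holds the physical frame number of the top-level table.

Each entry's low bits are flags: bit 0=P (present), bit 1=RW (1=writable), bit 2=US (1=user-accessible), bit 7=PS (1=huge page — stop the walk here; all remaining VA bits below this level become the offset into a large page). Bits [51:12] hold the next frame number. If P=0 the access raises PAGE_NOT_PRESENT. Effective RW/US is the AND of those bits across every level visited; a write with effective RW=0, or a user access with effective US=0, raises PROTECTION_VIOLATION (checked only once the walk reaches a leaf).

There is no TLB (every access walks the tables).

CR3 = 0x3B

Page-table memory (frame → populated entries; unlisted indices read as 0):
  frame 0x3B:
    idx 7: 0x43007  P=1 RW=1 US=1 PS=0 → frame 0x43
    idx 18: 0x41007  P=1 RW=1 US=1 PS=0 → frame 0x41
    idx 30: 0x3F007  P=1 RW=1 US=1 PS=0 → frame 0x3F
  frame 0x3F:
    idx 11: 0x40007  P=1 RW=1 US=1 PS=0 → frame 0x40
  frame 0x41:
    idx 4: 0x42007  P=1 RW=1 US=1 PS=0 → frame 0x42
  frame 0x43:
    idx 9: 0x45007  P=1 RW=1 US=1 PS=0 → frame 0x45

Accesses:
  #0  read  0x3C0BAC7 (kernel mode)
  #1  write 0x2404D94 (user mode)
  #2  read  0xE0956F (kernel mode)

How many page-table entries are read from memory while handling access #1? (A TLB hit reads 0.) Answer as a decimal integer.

Per-access translation:
#0 VA=0x3C0BAC7 (r,kernel):
  [0] read 0x3B idx=30: raw=0x3F007 flags P=1 W=1 U=1 S=0
  [1] read 0x3F idx=11: raw=0x40007 flags P=1 W=1 U=1 S=0
  → PA=0x40AC7  (2 entries read)
#1 VA=0x2404D94 (w,user):
  [0] read 0x3B idx=18: raw=0x41007 flags P=1 W=1 U=1 S=0
  [1] read 0x41 idx=4: raw=0x42007 flags P=1 W=1 U=1 S=0
  → PA=0x42D94  (2 entries read)
#2 VA=0xE0956F (r,kernel):
  [0] read 0x3B idx=7: raw=0x43007 flags P=1 W=1 U=1 S=0
  [1] read 0x43 idx=9: raw=0x45007 flags P=1 W=1 U=1 S=0
  → PA=0x4556F  (2 entries read)

Entries read for #1: 2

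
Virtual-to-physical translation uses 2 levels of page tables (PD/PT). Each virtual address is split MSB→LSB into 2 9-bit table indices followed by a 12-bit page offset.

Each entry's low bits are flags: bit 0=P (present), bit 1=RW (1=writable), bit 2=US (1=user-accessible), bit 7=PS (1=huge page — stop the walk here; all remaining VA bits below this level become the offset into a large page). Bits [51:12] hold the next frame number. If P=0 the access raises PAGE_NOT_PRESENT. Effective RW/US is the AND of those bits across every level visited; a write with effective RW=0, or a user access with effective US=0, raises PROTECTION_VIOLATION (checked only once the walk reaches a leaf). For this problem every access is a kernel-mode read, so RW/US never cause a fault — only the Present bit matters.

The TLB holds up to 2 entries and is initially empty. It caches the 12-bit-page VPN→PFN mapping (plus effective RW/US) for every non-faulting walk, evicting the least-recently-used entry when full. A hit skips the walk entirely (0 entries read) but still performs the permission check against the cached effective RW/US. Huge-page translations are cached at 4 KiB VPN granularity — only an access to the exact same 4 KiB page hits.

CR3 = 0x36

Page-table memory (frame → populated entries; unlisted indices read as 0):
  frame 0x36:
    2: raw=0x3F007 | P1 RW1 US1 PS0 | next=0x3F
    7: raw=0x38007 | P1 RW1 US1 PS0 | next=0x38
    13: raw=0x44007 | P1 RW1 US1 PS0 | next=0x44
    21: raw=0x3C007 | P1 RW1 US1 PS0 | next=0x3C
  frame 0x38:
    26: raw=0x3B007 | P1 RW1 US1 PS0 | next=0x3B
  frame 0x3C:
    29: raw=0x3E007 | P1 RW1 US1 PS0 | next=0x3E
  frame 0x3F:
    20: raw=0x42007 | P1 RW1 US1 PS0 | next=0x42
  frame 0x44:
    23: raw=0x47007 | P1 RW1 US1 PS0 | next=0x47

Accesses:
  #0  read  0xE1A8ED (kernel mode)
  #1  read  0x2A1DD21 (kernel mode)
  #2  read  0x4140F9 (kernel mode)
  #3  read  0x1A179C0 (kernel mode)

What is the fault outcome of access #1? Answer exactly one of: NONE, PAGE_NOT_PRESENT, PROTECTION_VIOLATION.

Walk each access:
#0 VA=0xE1A8ED (r,kernel):
  L0 @0x36[7] → 0x38007  P=1,RW=1,US=1,PS=0
  L1 @0x38[26] → 0x3B007  P=1,RW=1,US=1,PS=0
  ✓ 0x3B8ED  — 2 lookups
#1 VA=0x2A1DD21 (r,kernel):
  L0 @0x36[21] → 0x3C007  P=1,RW=1,US=1,PS=0
  L1 @0x3C[29] → 0x3E007  P=1,RW=1,US=1,PS=0
  ✓ 0x3ED21  — 2 lookups
#2 VA=0x4140F9 (r,kernel):
  L0 @0x36[2] → 0x3F007  P=1,RW=1,US=1,PS=0
  L1 @0x3F[20] → 0x42007  P=1,RW=1,US=1,PS=0
  ✓ 0x420F9  — 2 lookups
#3 VA=0x1A179C0 (r,kernel):
  L0 @0x36[13] → 0x44007  P=1,RW=1,US=1,PS=0
  L1 @0x44[23] → 0x47007  P=1,RW=1,US=1,PS=0
  ✓ 0x479C0  — 2 lookups

Access #1 fault: NONE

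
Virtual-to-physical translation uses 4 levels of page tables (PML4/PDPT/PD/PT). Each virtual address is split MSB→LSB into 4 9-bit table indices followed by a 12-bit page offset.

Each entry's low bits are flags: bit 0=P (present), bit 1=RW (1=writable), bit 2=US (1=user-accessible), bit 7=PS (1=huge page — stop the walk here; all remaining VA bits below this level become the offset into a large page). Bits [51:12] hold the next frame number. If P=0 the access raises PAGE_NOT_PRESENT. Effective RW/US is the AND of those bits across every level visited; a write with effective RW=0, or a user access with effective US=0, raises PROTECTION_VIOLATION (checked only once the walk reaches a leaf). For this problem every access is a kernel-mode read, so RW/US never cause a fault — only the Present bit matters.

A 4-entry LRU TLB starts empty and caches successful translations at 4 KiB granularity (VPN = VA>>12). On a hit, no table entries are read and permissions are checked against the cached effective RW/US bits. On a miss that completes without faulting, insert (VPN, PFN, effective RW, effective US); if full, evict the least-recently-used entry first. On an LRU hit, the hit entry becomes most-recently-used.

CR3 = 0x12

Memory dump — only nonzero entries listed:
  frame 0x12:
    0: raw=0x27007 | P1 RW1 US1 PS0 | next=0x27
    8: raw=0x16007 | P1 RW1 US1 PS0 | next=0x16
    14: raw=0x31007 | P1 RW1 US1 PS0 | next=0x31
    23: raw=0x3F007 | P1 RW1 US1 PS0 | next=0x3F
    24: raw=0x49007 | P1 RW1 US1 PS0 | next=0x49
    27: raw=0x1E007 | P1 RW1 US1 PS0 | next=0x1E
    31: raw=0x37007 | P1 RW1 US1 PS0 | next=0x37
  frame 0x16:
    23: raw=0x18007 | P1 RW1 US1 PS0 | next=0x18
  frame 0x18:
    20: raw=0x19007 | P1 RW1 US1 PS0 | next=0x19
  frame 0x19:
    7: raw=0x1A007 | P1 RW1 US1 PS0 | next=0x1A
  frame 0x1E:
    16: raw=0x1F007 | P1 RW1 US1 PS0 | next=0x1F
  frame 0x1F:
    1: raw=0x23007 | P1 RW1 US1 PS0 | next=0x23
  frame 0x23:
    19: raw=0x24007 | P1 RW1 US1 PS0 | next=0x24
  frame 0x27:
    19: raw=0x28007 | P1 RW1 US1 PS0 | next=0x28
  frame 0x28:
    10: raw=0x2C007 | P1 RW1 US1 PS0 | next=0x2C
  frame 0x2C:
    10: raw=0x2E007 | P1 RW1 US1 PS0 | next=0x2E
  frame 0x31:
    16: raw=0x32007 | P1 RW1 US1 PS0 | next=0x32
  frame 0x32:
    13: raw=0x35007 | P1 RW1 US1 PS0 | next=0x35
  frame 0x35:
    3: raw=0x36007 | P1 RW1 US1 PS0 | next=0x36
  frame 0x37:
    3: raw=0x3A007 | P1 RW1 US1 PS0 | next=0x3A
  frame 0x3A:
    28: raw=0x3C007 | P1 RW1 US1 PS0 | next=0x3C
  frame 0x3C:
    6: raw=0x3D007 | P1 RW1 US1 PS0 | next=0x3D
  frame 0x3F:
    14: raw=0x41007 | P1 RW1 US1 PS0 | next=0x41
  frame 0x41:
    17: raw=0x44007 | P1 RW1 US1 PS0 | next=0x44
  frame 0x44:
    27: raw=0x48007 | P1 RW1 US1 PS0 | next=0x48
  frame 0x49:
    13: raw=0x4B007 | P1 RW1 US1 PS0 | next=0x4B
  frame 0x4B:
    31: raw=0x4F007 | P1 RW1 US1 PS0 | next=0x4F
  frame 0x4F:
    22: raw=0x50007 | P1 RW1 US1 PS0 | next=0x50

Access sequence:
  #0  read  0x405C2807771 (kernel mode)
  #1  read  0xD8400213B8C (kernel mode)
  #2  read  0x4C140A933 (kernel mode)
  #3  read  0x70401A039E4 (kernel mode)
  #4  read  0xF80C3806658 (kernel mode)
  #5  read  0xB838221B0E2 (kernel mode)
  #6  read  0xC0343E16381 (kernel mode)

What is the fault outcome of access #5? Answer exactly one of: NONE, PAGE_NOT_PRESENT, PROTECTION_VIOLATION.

Trace:
#0 VA=0x405C2807771 (r,kernel):
  [0] read 0x12 idx=8: raw=0x16007 flags P=1 W=1 U=1 S=0
  [1] read 0x16 idx=23: raw=0x18007 flags P=1 W=1 U=1 S=0
  [2] read 0x18 idx=20: raw=0x19007 flags P=1 W=1 U=1 S=0
  [3] read 0x19 idx=7: raw=0x1A007 flags P=1 W=1 U=1 S=0
  → PA=0x1A771  (4 entries read)
#1 VA=0xD8400213B8C (r,kernel):
  [0] read 0x12 idx=27: raw=0x1E007 flags P=1 W=1 U=1 S=0
  [1] read 0x1E idx=16: raw=0x1F007 flags P=1 W=1 U=1 S=0
  [2] read 0x1F idx=1: raw=0x23007 flags P=1 W=1 U=1 S=0
  [3] read 0x23 idx=19: raw=0x24007 flags P=1 W=1 U=1 S=0
  → PA=0x24B8C  (4 entries read)
#2 VA=0x4C140A933 (r,kernel):
  [0] read 0x12 idx=0: raw=0x27007 flags P=1 W=1 U=1 S=0
  [1] read 0x27 idx=19: raw=0x28007 flags P=1 W=1 U=1 S=0
  [2] read 0x28 idx=10: raw=0x2C007 flags P=1 W=1 U=1 S=0
  [3] read 0x2C idx=10: raw=0x2E007 flags P=1 W=1 U=1 S=0
  → PA=0x2E933  (4 entries read)
#3 VA=0x70401A039E4 (r,kernel):
  [0] read 0x12 idx=14: raw=0x31007 flags P=1 W=1 U=1 S=0
  [1] read 0x31 idx=16: raw=0x32007 flags P=1 W=1 U=1 S=0
  [2] read 0x32 idx=13: raw=0x35007 flags P=1 W=1 U=1 S=0
  [3] read 0x35 idx=3: raw=0x36007 flags P=1 W=1 U=1 S=0
  → PA=0x369E4  (4 entries read)
#4 VA=0xF80C3806658 (r,kernel):
  [0] read 0x12 idx=31: raw=0x37007 flags P=1 W=1 U=1 S=0
  [1] read 0x37 idx=3: raw=0x3A007 flags P=1 W=1 U=1 S=0
  [2] read 0x3A idx=28: raw=0x3C007 flags P=1 W=1 U=1 S=0
  [3] read 0x3C idx=6: raw=0x3D007 flags P=1 W=1 U=1 S=0
  → PA=0x3D658  (4 entries read)
#5 VA=0xB838221B0E2 (r,kernel):
  [0] read 0x12 idx=23: raw=0x3F007 flags P=1 W=1 U=1 S=0
  [1] read 0x3F idx=14: raw=0x41007 flags P=1 W=1 U=1 S=0
  [2] read 0x41 idx=17: raw=0x44007 flags P=1 W=1 U=1 S=0
  [3] read 0x44 idx=27: raw=0x48007 flags P=1 W=1 U=1 S=0
  → PA=0x480E2  (4 entries read)
#6 VA=0xC0343E16381 (r,kernel):
  [0] read 0x12 idx=24: raw=0x49007 flags P=1 W=1 U=1 S=0
  [1] read 0x49 idx=13: raw=0x4B007 flags P=1 W=1 U=1 S=0
  [2] read 0x4B idx=31: raw=0x4F007 flags P=1 W=1 U=1 S=0
  [3] read 0x4F idx=22: raw=0x50007 flags P=1 W=1 U=1 S=0
  → PA=0x50381  (4 entries read)

Access #5 fault: NONE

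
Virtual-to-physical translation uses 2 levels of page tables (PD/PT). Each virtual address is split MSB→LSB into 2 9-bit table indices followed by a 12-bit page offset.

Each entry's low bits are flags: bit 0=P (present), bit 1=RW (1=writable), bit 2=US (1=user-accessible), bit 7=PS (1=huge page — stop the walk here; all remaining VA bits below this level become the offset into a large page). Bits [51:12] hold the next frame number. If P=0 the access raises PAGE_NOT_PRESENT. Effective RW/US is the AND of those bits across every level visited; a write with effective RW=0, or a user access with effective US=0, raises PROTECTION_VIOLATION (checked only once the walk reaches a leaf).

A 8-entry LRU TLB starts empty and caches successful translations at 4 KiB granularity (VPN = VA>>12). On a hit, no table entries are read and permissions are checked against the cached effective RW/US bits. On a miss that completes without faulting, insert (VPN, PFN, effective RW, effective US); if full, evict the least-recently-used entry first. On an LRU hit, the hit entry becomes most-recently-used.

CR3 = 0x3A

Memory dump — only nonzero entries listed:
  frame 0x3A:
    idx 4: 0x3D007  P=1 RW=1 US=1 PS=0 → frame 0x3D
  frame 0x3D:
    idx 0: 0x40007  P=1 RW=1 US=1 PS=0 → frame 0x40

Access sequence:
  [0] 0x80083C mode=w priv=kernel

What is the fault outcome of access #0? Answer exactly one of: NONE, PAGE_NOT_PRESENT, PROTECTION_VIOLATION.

Per-access translation:
#0 VA=0x80083C (w,kernel):
  lvl0: tbl 0x3A, slot 4 ⇒ 0x3D007 (P1/RW1/US1/PS0)
  lvl1: tbl 0x3D, slot 0 ⇒ 0x40007 (P1/RW1/US1/PS0)
  ✓ 0x4083C  — 2 lookups

Access #0 fault: NONE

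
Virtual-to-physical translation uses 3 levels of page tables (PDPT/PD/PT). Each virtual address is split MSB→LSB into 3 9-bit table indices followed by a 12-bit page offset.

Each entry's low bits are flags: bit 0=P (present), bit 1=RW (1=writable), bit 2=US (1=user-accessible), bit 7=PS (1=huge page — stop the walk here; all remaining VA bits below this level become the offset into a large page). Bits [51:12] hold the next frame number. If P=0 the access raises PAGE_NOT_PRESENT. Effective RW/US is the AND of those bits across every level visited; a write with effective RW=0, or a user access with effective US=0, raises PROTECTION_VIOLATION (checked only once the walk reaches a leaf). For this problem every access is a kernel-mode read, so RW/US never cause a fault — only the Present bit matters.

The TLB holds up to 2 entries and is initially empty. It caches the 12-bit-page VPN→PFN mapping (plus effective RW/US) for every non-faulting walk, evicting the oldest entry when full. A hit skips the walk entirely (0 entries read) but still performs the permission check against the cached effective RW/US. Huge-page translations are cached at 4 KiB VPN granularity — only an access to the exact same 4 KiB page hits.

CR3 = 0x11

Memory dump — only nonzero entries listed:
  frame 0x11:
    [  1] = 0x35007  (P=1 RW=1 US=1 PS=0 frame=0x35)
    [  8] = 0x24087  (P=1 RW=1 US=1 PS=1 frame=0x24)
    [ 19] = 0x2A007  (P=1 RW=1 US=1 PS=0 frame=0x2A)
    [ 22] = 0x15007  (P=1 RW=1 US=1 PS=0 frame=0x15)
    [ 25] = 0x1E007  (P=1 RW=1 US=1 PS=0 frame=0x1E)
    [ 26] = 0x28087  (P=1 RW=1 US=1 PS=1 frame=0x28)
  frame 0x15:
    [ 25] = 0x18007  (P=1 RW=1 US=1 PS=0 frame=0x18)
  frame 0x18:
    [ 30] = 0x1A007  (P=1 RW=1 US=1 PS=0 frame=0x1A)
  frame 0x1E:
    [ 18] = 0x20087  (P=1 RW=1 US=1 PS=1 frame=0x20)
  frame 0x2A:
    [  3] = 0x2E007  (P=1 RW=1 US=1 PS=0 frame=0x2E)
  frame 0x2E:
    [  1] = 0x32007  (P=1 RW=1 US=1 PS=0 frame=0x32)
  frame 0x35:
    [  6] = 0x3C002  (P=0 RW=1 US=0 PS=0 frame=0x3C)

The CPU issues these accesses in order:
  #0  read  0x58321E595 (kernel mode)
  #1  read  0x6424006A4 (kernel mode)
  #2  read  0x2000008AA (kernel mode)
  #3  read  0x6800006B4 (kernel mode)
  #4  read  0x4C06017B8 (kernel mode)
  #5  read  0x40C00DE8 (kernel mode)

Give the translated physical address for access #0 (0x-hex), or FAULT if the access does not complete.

Walk each access:
#0 VA=0x58321E595 (r,kernel):
  [0] read 0x11 idx=22: raw=0x15007 flags P=1 W=1 U=1 S=0
  [1] read 0x15 idx=25: raw=0x18007 flags P=1 W=1 U=1 S=0
  [2] read 0x18 idx=30: raw=0x1A007 flags P=1 W=1 U=1 S=0
  ⇒ phys 0x1A595  [3 reads]
#1 VA=0x6424006A4 (r,kernel):
  [0] read 0x11 idx=25: raw=0x1E007 flags P=1 W=1 U=1 S=0
  [1] read 0x1E idx=18: raw=0x20087 flags P=1 W=1 U=1 S=1
  ⇒ phys 0x206A4 (huge @L1)  [2 reads]
#2 VA=0x2000008AA (r,kernel):
  [0] read 0x11 idx=8: raw=0x24087 flags P=1 W=1 U=1 S=1
  ⇒ phys 0x248AA (huge @L0)  [1 reads]
#3 VA=0x6800006B4 (r,kernel):
  [0] read 0x11 idx=26: raw=0x28087 flags P=1 W=1 U=1 S=1
  ⇒ phys 0x286B4 (huge @L0)  [1 reads]
#4 VA=0x4C06017B8 (r,kernel):
  [0] read 0x11 idx=19: raw=0x2A007 flags P=1 W=1 U=1 S=0
  [1] read 0x2A idx=3: raw=0x2E007 flags P=1 W=1 U=1 S=0
  [2] read 0x2E idx=1: raw=0x32007 flags P=1 W=1 U=1 S=0
  ⇒ phys 0x327B8  [3 reads]
#5 VA=0x40C00DE8 (r,kernel):
  [0] read 0x11 idx=1: raw=0x35007 flags P=1 W=1 U=1 S=0
  [1] read 0x35 idx=6: raw=0x3C002 flags P=0 W=1 U=0 S=0
  ⇒ fault: PAGE_NOT_PRESENT  — 2 lookups

Access #0 PA: 0x1A595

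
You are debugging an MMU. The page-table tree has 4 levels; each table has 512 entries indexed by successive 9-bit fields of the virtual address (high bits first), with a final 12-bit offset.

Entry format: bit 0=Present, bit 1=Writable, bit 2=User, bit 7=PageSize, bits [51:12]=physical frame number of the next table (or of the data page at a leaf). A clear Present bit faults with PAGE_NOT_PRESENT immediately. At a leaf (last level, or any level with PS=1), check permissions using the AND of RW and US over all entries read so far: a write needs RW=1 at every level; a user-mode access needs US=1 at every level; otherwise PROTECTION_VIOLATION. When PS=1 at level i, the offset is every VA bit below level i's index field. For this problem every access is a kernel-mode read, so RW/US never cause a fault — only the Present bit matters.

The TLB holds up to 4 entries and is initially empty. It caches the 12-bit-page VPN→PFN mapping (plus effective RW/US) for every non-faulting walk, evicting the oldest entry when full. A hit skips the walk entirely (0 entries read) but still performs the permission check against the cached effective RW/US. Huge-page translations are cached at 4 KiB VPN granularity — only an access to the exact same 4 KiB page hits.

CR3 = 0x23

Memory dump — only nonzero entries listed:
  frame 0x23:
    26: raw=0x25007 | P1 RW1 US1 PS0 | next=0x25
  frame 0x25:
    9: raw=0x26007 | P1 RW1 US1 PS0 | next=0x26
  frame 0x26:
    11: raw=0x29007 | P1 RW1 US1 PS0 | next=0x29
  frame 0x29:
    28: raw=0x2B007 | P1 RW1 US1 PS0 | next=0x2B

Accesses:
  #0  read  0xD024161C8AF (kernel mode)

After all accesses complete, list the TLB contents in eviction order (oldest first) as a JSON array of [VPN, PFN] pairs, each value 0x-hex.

Per-access translation:
#0 VA=0xD024161C8AF (r,kernel):
  L0 @0x23[26] → 0x25007  P=1,RW=1,US=1,PS=0
  L1 @0x25[9] → 0x26007  P=1,RW=1,US=1,PS=0
  L2 @0x26[11] → 0x29007  P=1,RW=1,US=1,PS=0
  L3 @0x29[28] → 0x2B007  P=1,RW=1,US=1,PS=0
  ⇒ phys 0x2B8AF  [4 reads]

TLB: [["0xD024161C", "0x2B"]]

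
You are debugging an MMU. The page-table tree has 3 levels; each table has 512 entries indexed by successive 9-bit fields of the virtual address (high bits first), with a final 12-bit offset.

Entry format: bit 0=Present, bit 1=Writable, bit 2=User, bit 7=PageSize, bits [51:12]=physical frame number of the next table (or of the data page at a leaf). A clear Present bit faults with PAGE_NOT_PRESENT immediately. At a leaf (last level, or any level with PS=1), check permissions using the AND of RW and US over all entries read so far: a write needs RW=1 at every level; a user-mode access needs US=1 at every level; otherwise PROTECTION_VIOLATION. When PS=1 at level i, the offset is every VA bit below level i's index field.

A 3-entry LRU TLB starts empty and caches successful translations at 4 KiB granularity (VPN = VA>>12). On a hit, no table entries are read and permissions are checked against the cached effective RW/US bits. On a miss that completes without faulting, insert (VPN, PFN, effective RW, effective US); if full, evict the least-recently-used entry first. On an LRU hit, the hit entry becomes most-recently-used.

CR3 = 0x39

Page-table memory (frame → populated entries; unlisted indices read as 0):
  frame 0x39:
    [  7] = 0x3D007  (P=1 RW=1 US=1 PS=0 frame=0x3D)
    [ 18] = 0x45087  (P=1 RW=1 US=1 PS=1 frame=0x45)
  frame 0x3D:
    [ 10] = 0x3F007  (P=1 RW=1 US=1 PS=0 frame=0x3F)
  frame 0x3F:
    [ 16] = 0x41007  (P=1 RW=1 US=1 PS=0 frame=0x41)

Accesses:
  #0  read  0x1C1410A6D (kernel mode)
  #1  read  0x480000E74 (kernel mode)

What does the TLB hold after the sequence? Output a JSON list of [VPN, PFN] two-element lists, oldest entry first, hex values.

Walk each access:
#0 VA=0x1C1410A6D (r,kernel):
  lvl0: tbl 0x39, slot 7 ⇒ 0x3D007 (P1/RW1/US1/PS0)
  lvl1: tbl 0x3D, slot 10 ⇒ 0x3F007 (P1/RW1/US1/PS0)
  lvl2: tbl 0x3F, slot 16 ⇒ 0x41007 (P1/RW1/US1/PS0)
  ✓ 0x41A6D  — 3 lookups
#1 VA=0x480000E74 (r,kernel):
  lvl0: tbl 0x39, slot 18 ⇒ 0x45087 (P1/RW1/US1/PS1)
  ✓ 0x45E74 (huge @L0)  — 1 lookups

TLB: [["0x1C1410", "0x41"], ["0x480000", "0x45"]]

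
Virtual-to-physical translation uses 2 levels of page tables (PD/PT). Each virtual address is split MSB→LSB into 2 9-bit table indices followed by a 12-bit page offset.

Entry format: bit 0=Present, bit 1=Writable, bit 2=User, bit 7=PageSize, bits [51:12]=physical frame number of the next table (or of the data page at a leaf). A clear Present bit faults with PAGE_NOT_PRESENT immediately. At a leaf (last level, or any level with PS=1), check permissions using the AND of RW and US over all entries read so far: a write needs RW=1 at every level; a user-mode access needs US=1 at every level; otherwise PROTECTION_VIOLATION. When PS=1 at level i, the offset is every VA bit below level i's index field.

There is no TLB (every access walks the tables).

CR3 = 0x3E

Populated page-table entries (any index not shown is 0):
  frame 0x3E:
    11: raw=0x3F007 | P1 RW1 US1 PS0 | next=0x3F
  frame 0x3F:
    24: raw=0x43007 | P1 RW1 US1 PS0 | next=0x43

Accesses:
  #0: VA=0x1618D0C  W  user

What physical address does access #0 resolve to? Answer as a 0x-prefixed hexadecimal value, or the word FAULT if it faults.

Per-access translation:
#0 VA=0x1618D0C (w,user):
  L0: frame=0x3E idx=11 entry=0x3F007 [P=1 RW=1 US=1 PS=0]
  L1: frame=0x3F idx=24 entry=0x43007 [P=1 RW=1 US=1 PS=0]
  → PA=0x43D0C  (2 entries read)

Access #0 PA: 0x43D0C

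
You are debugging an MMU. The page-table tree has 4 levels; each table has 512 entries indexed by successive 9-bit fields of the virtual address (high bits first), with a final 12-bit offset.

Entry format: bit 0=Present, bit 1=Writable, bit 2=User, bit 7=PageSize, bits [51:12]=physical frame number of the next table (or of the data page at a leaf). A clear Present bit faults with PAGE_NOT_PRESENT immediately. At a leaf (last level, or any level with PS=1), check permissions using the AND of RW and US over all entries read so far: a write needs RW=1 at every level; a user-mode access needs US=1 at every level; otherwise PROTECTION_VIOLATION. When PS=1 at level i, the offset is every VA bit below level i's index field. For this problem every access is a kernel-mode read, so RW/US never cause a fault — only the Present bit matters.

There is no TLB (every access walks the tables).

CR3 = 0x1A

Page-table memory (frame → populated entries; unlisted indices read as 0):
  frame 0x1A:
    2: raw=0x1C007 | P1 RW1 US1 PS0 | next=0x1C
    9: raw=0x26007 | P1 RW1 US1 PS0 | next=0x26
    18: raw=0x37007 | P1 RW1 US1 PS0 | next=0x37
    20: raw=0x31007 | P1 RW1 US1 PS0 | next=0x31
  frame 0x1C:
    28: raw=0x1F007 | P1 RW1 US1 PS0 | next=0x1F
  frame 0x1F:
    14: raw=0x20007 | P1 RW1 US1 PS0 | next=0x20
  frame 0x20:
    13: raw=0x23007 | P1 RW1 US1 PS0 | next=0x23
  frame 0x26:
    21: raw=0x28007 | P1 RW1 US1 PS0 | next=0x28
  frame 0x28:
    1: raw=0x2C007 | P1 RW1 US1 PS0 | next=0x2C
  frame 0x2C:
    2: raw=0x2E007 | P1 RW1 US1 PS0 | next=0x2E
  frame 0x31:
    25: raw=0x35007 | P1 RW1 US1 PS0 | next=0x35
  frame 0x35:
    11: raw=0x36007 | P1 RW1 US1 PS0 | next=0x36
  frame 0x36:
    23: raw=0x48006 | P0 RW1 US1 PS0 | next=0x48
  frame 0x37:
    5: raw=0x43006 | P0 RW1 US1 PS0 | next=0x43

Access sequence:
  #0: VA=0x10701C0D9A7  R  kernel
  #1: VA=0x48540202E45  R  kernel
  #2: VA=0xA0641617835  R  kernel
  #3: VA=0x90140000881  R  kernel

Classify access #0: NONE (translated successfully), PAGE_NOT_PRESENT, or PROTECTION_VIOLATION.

Per-access translation:
#0 VA=0x10701C0D9A7 (r,kernel):
  L0: frame=0x1A idx=2 entry=0x1C007 [P=1 RW=1 US=1 PS=0]
  L1: frame=0x1C idx=28 entry=0x1F007 [P=1 RW=1 US=1 PS=0]
  L2: frame=0x1F idx=14 entry=0x20007 [P=1 RW=1 US=1 PS=0]
  L3: frame=0x20 idx=13 entry=0x23007 [P=1 RW=1 US=1 PS=0]
  ✓ 0x239A7  — 4 lookups
#1 VA=0x48540202E45 (r,kernel):
  L0: frame=0x1A idx=9 entry=0x26007 [P=1 RW=1 US=1 PS=0]
  L1: frame=0x26 idx=21 entry=0x28007 [P=1 RW=1 US=1 PS=0]
  L2: frame=0x28 idx=1 entry=0x2C007 [P=1 RW=1 US=1 PS=0]
  L3: frame=0x2C idx=2 entry=0x2E007 [P=1 RW=1 US=1 PS=0]
  ✓ 0x2EE45  — 4 lookups
#2 VA=0xA0641617835 (r,kernel):
  L0: frame=0x1A idx=20 entry=0x31007 [P=1 RW=1 US=1 PS=0]
  L1: frame=0x31 idx=25 entry=0x35007 [P=1 RW=1 US=1 PS=0]
  L2: frame=0x35 idx=11 entry=0x36007 [P=1 RW=1 US=1 PS=0]
  L3: frame=0x36 idx=23 entry=0x48006 [P=0 RW=1 US=1 PS=0]
  ⇒ fault: PAGE_NOT_PRESENT  — 4 lookups
#3 VA=0x90140000881 (r,kernel):
  L0: frame=0x1A idx=18 entry=0x37007 [P=1 RW=1 US=1 PS=0]
  L1: frame=0x37 idx=5 entry=0x43006 [P=0 RW=1 US=1 PS=0]
  ⇒ fault: PAGE_NOT_PRESENT  — 2 lookups

Access #0 fault: NONE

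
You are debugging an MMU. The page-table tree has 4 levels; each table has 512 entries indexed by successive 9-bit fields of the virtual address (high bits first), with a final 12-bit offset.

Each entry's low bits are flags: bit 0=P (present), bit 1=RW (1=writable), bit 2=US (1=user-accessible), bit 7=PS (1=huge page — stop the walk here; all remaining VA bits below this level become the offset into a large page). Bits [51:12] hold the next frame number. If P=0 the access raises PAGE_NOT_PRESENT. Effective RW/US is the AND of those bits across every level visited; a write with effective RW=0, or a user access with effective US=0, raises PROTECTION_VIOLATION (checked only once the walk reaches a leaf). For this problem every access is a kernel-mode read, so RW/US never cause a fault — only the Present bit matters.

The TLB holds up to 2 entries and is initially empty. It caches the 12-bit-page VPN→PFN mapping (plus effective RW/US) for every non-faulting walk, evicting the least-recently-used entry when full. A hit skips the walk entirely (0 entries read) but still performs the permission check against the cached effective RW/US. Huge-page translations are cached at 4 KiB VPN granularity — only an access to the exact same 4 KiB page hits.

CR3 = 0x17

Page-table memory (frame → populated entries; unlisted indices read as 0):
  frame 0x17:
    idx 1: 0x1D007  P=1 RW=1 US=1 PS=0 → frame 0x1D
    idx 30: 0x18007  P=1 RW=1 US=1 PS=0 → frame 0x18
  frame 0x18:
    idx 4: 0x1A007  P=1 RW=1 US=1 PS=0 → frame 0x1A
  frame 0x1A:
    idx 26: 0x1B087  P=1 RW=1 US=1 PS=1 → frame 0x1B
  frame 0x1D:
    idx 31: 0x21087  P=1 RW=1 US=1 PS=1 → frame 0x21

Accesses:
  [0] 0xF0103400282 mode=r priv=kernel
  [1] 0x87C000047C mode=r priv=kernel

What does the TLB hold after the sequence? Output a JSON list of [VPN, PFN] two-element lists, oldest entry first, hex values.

Trace:
#0 VA=0xF0103400282 (r,kernel):
  lvl0: tbl 0x17, slot 30 ⇒ 0x18007 (P1/RW1/US1/PS0)
  lvl1: tbl 0x18, slot 4 ⇒ 0x1A007 (P1/RW1/US1/PS0)
  lvl2: tbl 0x1A, slot 26 ⇒ 0x1B087 (P1/RW1/US1/PS1)
  ✓ 0x1B282 (huge @L2)  — 3 lookups
#1 VA=0x87C000047C (r,kernel):
  lvl0: tbl 0x17, slot 1 ⇒ 0x1D007 (P1/RW1/US1/PS0)
  lvl1: tbl 0x1D, slot 31 ⇒ 0x21087 (P1/RW1/US1/PS1)
  ✓ 0x2147C (huge @L1)  — 2 lookups

TLB: [["0xF0103400", "0x1B"], ["0x87C0000", "0x21"]]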